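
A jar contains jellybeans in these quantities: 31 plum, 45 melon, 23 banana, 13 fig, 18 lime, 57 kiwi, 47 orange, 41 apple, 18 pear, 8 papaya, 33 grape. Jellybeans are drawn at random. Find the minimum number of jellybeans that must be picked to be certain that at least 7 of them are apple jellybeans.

300

In the worst case for collecting apple jellybeans, every non-apple jellybean comes out first.
There are 31 + 45 + 23 + 13 + 18 + 57 + 47 + 18 + 8 + 33 = 293 non-apple jellybeans altogether.
After those, each further jellybean must be apple, so 293 + 7 = 300 draws guarantee 7 apple jellybeans.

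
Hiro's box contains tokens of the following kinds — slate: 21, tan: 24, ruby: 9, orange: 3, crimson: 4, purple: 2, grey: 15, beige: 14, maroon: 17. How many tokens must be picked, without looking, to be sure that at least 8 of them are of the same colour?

By the pigeonhole principle, put each drawn token into a box by colour. The largest draw with every box below 8 takes min(count, 7) from each colour; colours with fewer than 7 contribute all they have.
Σ min(cᵢ, 7) = 7 + 7 + 7 + 3 + 4 + 2 + 7 + 7 + 7 = 51.
Draw number 51 + 1 = 52 must push one box to 8.

52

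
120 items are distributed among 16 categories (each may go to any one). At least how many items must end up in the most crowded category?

The 16 categories are the holes and the 120 items are the pigeons.
If every category held at most 7 items, the total would be at most 16 × 7 = 112, which is less than 120.
So some category holds at least ⌈120/16⌉ = 8 items.

8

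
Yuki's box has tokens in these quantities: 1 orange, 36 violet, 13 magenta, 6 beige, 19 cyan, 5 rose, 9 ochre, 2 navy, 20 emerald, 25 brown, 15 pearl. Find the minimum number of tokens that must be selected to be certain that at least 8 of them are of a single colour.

Pigeonhole: put each drawn token into a box by colour. The largest draw with every box below 8 takes min(count, 7) from each colour; colours with fewer than 7 contribute all they have.
Σ min(cᵢ, 7) = 1 + 7 + 7 + 6 + 7 + 5 + 7 + 2 + 7 + 7 + 7 = 63.
Draw number 63 + 1 = 64 must push one box to 8.

64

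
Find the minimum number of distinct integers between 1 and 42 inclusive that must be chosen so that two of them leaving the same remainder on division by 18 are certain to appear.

19

Pigeonhole: the 18 residue classes mod 18 are the pigeonholes.
With 18 integers one could put 1 in each residue class and have no class reach 2.
The 19th integer pushes some class to 2, so 18·1 + 1 = 19.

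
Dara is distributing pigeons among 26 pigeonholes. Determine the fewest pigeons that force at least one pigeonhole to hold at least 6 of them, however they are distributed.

131

With 130 pigeons one could put exactly 5 in each of the 26 pigeonholes, and no pigeonhole would reach 6.
One more pigeon must land in a pigeonhole that already has 5, giving it 6.
So 26 × 5 + 1 = 131 pigeons are required.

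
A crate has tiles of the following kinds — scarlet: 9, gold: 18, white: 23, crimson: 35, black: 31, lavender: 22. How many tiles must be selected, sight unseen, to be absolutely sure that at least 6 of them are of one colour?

An adversary could hand out at most 5 tiles per colour: 5 + 5 + 5 + 5 + 5 + 5 = 30 tiles and still no colour has 6.
By pigeonhole, one more tile lands in a colour already at 5, so 31 draws are enough and 30 are not.

31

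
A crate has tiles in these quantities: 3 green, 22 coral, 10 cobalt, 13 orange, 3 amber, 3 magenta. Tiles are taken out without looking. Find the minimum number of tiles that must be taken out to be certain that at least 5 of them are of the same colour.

By the pigeonhole principle, the 6 colours are the holes; the tiles drawn are the pigeons.
To avoid 5 of any one colour, the worst case takes at most 4 of each colour, or every tile of a colour that has fewer than 4.
That gives 3 + 4 + 4 + 4 + 3 + 3 = 21 tiles with no colour reaching 5.
The next tile forces some colour to 5, so 21 + 1 = 22.

22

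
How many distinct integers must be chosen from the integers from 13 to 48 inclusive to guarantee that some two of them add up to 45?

27

Group the elements by complementary pair {x, 45−x}: {13,32}, {14,31}, {15,30}, …, giving 10 two-element pairs and 16 integers whose partner 45−x falls outside [13,48].
By the pigeonhole principle, treating each of those 26 groups as a pigeonhole, one can pick one integer per group — 26 integers — with no two summing to 45.
The 27th integer lands in an occupied pair, forcing a sum of 45.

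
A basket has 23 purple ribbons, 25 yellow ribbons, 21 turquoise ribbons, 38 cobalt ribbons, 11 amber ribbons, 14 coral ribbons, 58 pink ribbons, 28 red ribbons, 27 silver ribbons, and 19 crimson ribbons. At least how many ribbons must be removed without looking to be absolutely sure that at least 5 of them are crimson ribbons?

In the worst case for collecting crimson ribbons, every non-crimson ribbon comes out first.
There are 23 + 25 + 21 + 38 + 11 + 14 + 58 + 28 + 27 = 245 non-crimson ribbons altogether.
After those, each further ribbon must be crimson, so 245 + 5 = 250 draws guarantee 5 crimson ribbons.

250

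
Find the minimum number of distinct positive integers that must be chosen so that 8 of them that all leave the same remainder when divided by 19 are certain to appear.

By pigeonhole, the 19 residue classes mod 19 are the pigeonholes.
With 133 integers one could put 7 in each residue class and have no class reach 8.
The 134th integer pushes some class to 8, so 19·7 + 1 = 134.

134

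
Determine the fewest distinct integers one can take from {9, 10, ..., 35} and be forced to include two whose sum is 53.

Two chosen integers sum to 53 exactly when both halves of some pair {x, 53−x} with 18 ≤ x ≤ 53−x ≤ 35 are chosen — 9 such pairs.
The remaining 9 elements (those with no distinct partner in range) can never complete a 53-sum, so the worst case takes all of them and one from each pair: 9 + 9 = 18.
The 19th integer has to be the second member of some pair, so 18 + 1 = 19.

19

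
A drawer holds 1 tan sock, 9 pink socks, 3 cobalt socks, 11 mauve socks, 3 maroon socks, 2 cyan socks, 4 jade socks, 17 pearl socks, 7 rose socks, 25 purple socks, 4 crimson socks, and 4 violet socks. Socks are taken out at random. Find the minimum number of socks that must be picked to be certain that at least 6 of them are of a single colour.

47

By pigeonhole, the 12 colours are the holes; the socks drawn are the pigeons.
To avoid 6 of any one colour, the worst case takes at most 5 of each colour, or every sock of a colour that has fewer than 5.
That gives 1 + 5 + 3 + 5 + 3 + 2 + 4 + 5 + 5 + 5 + 4 + 4 = 46 socks with no colour reaching 6.
The next sock forces some colour to 6, so 46 + 1 = 47.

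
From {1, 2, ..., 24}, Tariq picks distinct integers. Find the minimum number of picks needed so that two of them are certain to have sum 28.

Group the elements by complementary pair {x, 28−x}: {4,24}, {5,23}, {6,22}, …, giving 10 two-element pairs, the single value 14 (it cannot pair with itself since the integers are distinct), and 3 integers whose partner 28−x falls outside [1,24].
Pigeonhole: treating each of those 14 groups as a pigeonhole, one can pick one integer per group — 14 integers — with no two summing to 28.
The 15th integer lands in an occupied pair, forcing a sum of 28.

15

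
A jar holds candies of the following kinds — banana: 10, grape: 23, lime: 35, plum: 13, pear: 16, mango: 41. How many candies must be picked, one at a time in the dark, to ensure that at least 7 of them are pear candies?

In the worst case for collecting pear candies, every non-pear candy comes out first.
There are 10 + 23 + 35 + 13 + 41 = 122 non-pear candies altogether.
After those, each further candy must be pear, so 122 + 7 = 129 draws guarantee 7 pear candies.

129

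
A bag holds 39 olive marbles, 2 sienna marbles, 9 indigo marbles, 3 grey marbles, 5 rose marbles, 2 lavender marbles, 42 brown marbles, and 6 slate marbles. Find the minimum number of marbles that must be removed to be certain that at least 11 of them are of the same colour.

Put each drawn marble into a box by colour. The largest draw with every box below 11 takes min(count, 10) from each colour; colours with fewer than 10 contribute all they have.
Σ min(cᵢ, 10) = 10 + 2 + 9 + 3 + 5 + 2 + 10 + 6 = 47.
Draw number 47 + 1 = 48 must push one box to 11.

48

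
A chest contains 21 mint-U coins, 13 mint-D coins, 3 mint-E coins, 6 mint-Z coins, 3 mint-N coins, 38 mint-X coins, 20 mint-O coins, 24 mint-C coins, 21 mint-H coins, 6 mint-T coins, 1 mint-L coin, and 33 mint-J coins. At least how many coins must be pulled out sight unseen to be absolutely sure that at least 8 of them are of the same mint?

By pigeonhole, the 12 mints are the holes; the coins drawn are the pigeons.
To avoid 8 of any one mint, the worst case takes at most 7 of each mint, or every coin of a mint that has fewer than 7.
That gives 7 + 7 + 3 + 6 + 3 + 7 + 7 + 7 + 7 + 6 + 1 + 7 = 68 coins with no mint reaching 8.
The next coin forces some mint to 8, so 68 + 1 = 69.

69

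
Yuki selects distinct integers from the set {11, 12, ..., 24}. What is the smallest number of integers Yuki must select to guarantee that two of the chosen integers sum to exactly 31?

10

Two chosen integers sum to 31 exactly when both halves of some pair {x, 31−x} with 11 ≤ x ≤ 31−x ≤ 20 are chosen — 5 such pairs.
The remaining 4 elements (those with no distinct partner in range) can never complete a 31-sum, so the worst case takes all of them and one from each pair: 4 + 5 = 9.
The 10th integer has to be the second member of some pair, so 9 + 1 = 10.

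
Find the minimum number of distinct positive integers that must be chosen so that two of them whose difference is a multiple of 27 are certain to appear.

Integers whose pairwise differences are multiples of 27 are exactly those sharing a remainder mod 27. Pigeonhole: the 27 residue classes mod 27 are the pigeonholes.
With 27 integers one could put 1 in each residue class and have no class reach 2.
The 28th integer pushes some class to 2, so 27·1 + 1 = 28.

28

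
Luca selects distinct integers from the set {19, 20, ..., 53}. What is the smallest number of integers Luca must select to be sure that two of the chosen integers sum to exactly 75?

Two chosen integers sum to 75 exactly when both halves of some pair {x, 75−x} with 22 ≤ x ≤ 75−x ≤ 53 are chosen — 16 such pairs.
The remaining 3 elements (those with no distinct partner in range) can never complete a 75-sum, so the worst case takes all of them and one from each pair: 3 + 16 = 19.
By pigeonhole, the 20th integer has to be the second member of some pair, so 19 + 1 = 20.

20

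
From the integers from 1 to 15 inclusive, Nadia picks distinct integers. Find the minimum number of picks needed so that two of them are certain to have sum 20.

11

Group the elements by complementary pair {x, 20−x}: {5,15}, {6,14}, {7,13}, …, giving 5 two-element pairs, the single value 10 (it cannot pair with itself since the integers are distinct), and 4 integers whose partner 20−x falls outside [1,15].
Pigeonhole: treating each of those 10 groups as a pigeonhole, one can pick one integer per group — 10 integers — with no two summing to 20.
The 11th integer lands in an occupied pair, forcing a sum of 20.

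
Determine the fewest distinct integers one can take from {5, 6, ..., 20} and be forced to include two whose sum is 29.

11

A set avoiding the sum 29 can contain at most one of each pair {x, 29−x}, plus the 4 elements whose complement lies outside the range.
The integers 5, …, 14 (10 of them) are such a set: any two sum to at least 5+6 = 11 and at most 13+14 = 27 < 29.
Any 11th integer completes one of the 6 pairs, so 11 choices force a sum of 29.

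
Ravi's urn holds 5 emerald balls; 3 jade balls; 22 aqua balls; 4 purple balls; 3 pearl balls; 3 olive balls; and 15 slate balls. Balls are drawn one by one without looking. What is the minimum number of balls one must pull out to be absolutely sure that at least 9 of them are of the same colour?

35

An adversary could hand out at most 8 balls per colour (5 colours run out sooner): 5 + 3 + 8 + 4 + 3 + 3 + 8 = 34 balls and still no colour has 9.
Pigeonhole: one more ball lands in a colour already at 8, so 35 draws are enough and 34 are not.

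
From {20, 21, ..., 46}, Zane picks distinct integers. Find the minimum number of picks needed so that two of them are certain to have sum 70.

A set avoiding the sum 70 can contain at most one of each pair {x, 70−x}, plus the 5 elements whose complement lies outside the range or equal to its own complement.
The integers 20, …, 35 (16 of them) are such a set: any two sum to at least 20+21 = 41 and at most 34+35 = 69 < 70.
Any 17th integer completes one of the 11 pairs, so 17 choices force a sum of 70.

17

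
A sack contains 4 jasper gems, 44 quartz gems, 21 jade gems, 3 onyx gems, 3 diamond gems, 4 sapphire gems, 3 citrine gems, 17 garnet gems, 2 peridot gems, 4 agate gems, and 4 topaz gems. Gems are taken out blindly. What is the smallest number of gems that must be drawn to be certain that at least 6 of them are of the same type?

43

An adversary could hand out at most 5 gems per type (8 types run out sooner): 4 + 5 + 5 + 3 + 3 + 4 + 3 + 5 + 2 + 4 + 4 = 42 gems and still no type has 6.
Pigeonhole: one more gem lands in a type already at 5, so 43 draws are enough and 42 are not.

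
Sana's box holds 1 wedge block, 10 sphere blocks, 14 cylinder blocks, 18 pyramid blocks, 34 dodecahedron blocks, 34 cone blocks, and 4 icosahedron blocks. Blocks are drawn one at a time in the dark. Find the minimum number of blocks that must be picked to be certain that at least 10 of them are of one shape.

51

An adversary could hand out at most 9 blocks per shape (wedge, icosahedron run out sooner): 1 + 9 + 9 + 9 + 9 + 9 + 4 = 50 blocks and still no shape has 10.
By the pigeonhole principle, one more block lands in a shape already at 9, so 51 draws are enough and 50 are not.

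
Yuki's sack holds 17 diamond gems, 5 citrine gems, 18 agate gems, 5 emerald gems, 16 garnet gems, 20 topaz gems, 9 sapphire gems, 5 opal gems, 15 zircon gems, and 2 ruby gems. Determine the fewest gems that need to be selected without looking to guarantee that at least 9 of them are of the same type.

66

By the pigeonhole principle, the 10 types are the holes; the gems drawn are the pigeons.
To avoid 9 of any one type, the worst case takes at most 8 of each type, or every gem of a type that has fewer than 8.
That gives 8 + 5 + 8 + 5 + 8 + 8 + 8 + 5 + 8 + 2 = 65 gems with no type reaching 9.
The next gem forces some type to 9, so 65 + 1 = 66.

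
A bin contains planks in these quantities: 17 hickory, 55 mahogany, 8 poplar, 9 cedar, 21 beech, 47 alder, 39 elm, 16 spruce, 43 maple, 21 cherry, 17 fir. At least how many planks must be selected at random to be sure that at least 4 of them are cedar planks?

288

In the worst case for collecting cedar planks, every non-cedar plank comes out first.
There are 17 + 55 + 8 + 21 + 47 + 39 + 16 + 43 + 21 + 17 = 284 non-cedar planks altogether.
After those, each further plank must be cedar, so 284 + 4 = 288 draws guarantee 4 cedar planks.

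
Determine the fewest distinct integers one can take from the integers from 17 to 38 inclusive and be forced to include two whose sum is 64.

Group the elements by complementary pair {x, 64−x}: {26,38}, {27,37}, {28,36}, …, giving 6 two-element pairs, the single value 32 (it cannot pair with itself since the integers are distinct), and 9 integers whose partner 64−x falls outside [17,38].
Treating each of those 16 groups as a pigeonhole, one can pick one integer per group — 16 integers — with no two summing to 64.
The 17th integer lands in an occupied pair, forcing a sum of 64.

17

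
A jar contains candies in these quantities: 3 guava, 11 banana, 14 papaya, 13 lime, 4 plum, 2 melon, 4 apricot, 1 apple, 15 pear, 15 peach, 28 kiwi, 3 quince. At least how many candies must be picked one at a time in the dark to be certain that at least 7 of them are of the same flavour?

By the pigeonhole principle, the 12 flavours are the holes; the candies drawn are the pigeons.
To avoid 7 of any one flavour, the worst case takes at most 6 of each flavour, or every candy of a flavour that has fewer than 6.
That gives 3 + 6 + 6 + 6 + 4 + 2 + 4 + 1 + 6 + 6 + 6 + 3 = 53 candies with no flavour reaching 7.
The next candy forces some flavour to 7, so 53 + 1 = 54.

54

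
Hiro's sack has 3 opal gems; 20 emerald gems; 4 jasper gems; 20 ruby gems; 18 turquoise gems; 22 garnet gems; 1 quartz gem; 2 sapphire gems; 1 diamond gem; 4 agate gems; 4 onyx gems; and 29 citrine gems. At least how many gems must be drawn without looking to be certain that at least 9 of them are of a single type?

60

Pigeonhole: put each drawn gem into a box by type. The largest draw with every box below 9 takes min(count, 8) from each type; types with fewer than 8 contribute all they have.
Σ min(cᵢ, 8) = 3 + 8 + 4 + 8 + 8 + 8 + 1 + 2 + 1 + 4 + 4 + 8 = 59.
Draw number 59 + 1 = 60 must push one box to 9.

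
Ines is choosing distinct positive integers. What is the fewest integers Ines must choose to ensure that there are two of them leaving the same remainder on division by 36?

37

The 36 residue classes mod 36 are the pigeonholes.
With 36 integers one could put 1 in each residue class and have no class reach 2.
The 37th integer pushes some class to 2, so 36·1 + 1 = 37.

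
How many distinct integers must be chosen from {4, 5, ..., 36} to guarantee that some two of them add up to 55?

25

Group the elements by complementary pair {x, 55−x}: {19,36}, {20,35}, {21,34}, …, giving 9 two-element pairs and 15 integers whose partner 55−x falls outside [4,36].
By the pigeonhole principle, treating each of those 24 groups as a pigeonhole, one can pick one integer per group — 24 integers — with no two summing to 55.
The 25th integer lands in an occupied pair, forcing a sum of 55.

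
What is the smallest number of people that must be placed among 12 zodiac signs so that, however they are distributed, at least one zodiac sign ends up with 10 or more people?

109

With 108 people one could put exactly 9 in each of the 12 zodiac signs, and no zodiac sign would reach 10.
One more person must land in a zodiac sign that already has 9, giving it 10.
So 12 × 9 + 1 = 109 people are required.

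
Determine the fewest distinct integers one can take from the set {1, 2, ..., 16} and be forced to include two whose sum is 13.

11

A set avoiding the sum 13 can contain at most one of each pair {x, 13−x}, plus the 4 elements whose complement lies outside the range.
The integers 7, …, 16 (10 of them) are such a set: any two sum to at least 7+8 = 15 > 13.
Any 11th integer completes one of the 6 pairs, so 11 choices force a sum of 13.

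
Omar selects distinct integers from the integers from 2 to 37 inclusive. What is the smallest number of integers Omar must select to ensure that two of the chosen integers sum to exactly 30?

24

A set avoiding the sum 30 can contain at most one of each pair {x, 30−x}, plus the 10 elements whose complement lies outside the range or equal to its own complement.
The integers 15, …, 37 (23 of them) are such a set: any two sum to at least 15+16 = 31 > 30.
Any 24th integer completes one of the 13 pairs, so 24 choices force a sum of 30.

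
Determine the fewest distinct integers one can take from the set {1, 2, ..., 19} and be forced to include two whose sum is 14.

A set avoiding the sum 14 can contain at most one of each pair {x, 14−x}, plus the 7 elements whose complement lies outside the range or equal to its own complement.
The integers 7, …, 19 (13 of them) are such a set: any two sum to at least 7+8 = 15 > 14.
By the pigeonhole principle, any 14th integer completes one of the 6 pairs, so 14 choices force a sum of 14.

14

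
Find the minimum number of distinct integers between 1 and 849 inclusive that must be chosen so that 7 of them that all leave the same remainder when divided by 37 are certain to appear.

223

By the pigeonhole principle, the 37 residue classes mod 37 are the pigeonholes.
With 222 integers one could put 6 in each residue class and have no class reach 7.
The 223rd integer pushes some class to 7, so 37·6 + 1 = 223.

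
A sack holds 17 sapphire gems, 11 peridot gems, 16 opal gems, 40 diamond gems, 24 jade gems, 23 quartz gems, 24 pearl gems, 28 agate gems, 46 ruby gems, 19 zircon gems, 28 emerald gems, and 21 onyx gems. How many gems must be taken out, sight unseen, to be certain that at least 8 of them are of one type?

By the pigeonhole principle, the 12 types are the holes; the gems drawn are the pigeons.
To avoid 8 of any one type, the worst case takes at most 7 of each type.
That gives 7 + 7 + 7 + 7 + 7 + 7 + 7 + 7 + 7 + 7 + 7 + 7 = 84 gems with no type reaching 8.
The next gem forces some type to 8, so 84 + 1 = 85.

85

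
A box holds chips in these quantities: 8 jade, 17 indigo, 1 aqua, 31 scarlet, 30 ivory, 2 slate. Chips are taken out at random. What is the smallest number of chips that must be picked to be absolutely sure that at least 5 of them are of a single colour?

20

Pigeonhole: the 6 colours are the holes; the chips drawn are the pigeons.
To avoid 5 of any one colour, the worst case takes at most 4 of each colour, or every chip of a colour that has fewer than 4.
That gives 4 + 4 + 1 + 4 + 4 + 2 = 19 chips with no colour reaching 5.
The next chip forces some colour to 5, so 19 + 1 = 20.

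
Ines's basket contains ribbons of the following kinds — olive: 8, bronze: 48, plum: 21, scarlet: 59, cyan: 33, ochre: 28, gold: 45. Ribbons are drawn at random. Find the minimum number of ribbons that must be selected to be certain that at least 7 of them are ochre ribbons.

In the worst case for collecting ochre ribbons, every non-ochre ribbon comes out first.
There are 8 + 48 + 21 + 59 + 33 + 45 = 214 non-ochre ribbons altogether.
After those, each further ribbon must be ochre, so 214 + 7 = 221 draws guarantee 7 ochre ribbons.

221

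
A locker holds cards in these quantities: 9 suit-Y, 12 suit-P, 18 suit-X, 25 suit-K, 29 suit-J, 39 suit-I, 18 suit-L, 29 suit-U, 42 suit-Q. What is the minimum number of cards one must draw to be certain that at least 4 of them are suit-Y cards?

In the worst case for collecting suit-Y cards, every non-suit-Y card comes out first.
There are 12 + 18 + 25 + 29 + 39 + 18 + 29 + 42 = 212 non-suit-Y cards altogether.
After those, each further card must be suit-Y, so 212 + 4 = 216 draws guarantee 4 suit-Y cards.

216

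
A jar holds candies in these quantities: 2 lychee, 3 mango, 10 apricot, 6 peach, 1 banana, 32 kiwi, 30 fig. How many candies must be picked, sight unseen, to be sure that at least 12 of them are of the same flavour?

45

Put each drawn candy into a box by flavour. The largest draw with every box below 12 takes min(count, 11) from each flavour; flavours with fewer than 11 contribute all they have.
Σ min(cᵢ, 11) = 2 + 3 + 10 + 6 + 1 + 11 + 11 = 44.
Draw number 44 + 1 = 45 must push one box to 12.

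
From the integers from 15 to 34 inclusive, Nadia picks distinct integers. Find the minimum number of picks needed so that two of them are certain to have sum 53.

A set avoiding the sum 53 can contain at most one of each pair {x, 53−x}, plus the 4 elements whose complement lies outside the range.
The integers 15, …, 26 (12 of them) are such a set: any two sum to at least 15+16 = 31 and at most 25+26 = 51 < 53.
By pigeonhole, any 13th integer completes one of the 8 pairs, so 13 choices force a sum of 53.

13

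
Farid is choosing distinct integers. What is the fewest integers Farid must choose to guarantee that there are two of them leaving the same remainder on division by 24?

The 24 residue classes mod 24 are the pigeonholes.
With 24 integers one could put 1 in each residue class and have no class reach 2.
The 25th integer pushes some class to 2, so 24·1 + 1 = 25.

25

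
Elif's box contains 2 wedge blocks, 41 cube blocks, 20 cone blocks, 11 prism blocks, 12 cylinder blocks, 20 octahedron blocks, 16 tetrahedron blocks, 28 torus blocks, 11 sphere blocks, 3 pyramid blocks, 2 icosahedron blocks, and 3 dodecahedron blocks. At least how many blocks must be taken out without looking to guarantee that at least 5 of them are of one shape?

43

By the pigeonhole principle, the 12 shapes are the holes; the blocks drawn are the pigeons.
To avoid 5 of any one shape, the worst case takes at most 4 of each shape, or every block of a shape that has fewer than 4.
That gives 2 + 4 + 4 + 4 + 4 + 4 + 4 + 4 + 4 + 3 + 2 + 3 = 42 blocks with no shape reaching 5.
The next block forces some shape to 5, so 42 + 1 = 43.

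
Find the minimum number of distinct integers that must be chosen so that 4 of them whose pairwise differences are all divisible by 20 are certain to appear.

61

Integers whose pairwise differences are multiples of 20 are exactly those sharing a remainder mod 20. By the pigeonhole principle, the 20 residue classes mod 20 are the pigeonholes.
With 60 integers one could put 3 in each residue class and have no class reach 4.
The 61st integer pushes some class to 4, so 20·3 + 1 = 61.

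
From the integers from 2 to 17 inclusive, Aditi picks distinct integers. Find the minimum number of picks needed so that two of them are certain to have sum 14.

Group the elements by complementary pair {x, 14−x}: {2,12}, {3,11}, {4,10}, …, giving 5 two-element pairs, the single value 7 (it cannot pair with itself since the integers are distinct), and 5 integers whose partner 14−x falls outside [2,17].
Treating each of those 11 groups as a pigeonhole, one can pick one integer per group — 11 integers — with no two summing to 14.
The 12th integer lands in an occupied pair, forcing a sum of 14.

12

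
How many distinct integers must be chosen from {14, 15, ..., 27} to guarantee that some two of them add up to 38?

10

Two chosen integers sum to 38 exactly when both halves of some pair {x, 38−x} with 14 ≤ x ≤ 38−x ≤ 24 are chosen — 5 such pairs.
The remaining 4 elements (those with no distinct partner in range) can never complete a 38-sum, so the worst case takes all of them and one from each pair: 4 + 5 = 9.
By the pigeonhole principle, the 10th integer has to be the second member of some pair, so 9 + 1 = 10.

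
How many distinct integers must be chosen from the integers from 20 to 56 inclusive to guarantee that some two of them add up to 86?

25

Group the elements by complementary pair {x, 86−x}: {30,56}, {31,55}, {32,54}, …, giving 13 two-element pairs, the single value 43 (it cannot pair with itself since the integers are distinct), and 10 integers whose partner 86−x falls outside [20,56].
Treating each of those 24 groups as a pigeonhole, one can pick one integer per group — 24 integers — with no two summing to 86.
The 25th integer lands in an occupied pair, forcing a sum of 86.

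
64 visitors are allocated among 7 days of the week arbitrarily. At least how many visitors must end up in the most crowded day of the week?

10

The 7 days of the week are the holes and the 64 visitors are the pigeons.
If every day of the week held at most 9 visitors, the total would be at most 7 × 9 = 63, which is less than 64.
So some day of the week holds at least ⌈64/7⌉ = 10 visitors.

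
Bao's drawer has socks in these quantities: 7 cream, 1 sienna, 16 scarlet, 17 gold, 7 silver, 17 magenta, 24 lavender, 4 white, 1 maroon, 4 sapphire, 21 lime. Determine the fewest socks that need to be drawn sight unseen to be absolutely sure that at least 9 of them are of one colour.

Pigeonhole: put each drawn sock into a box by colour. The largest draw with every box below 9 takes min(count, 8) from each colour; colours with fewer than 8 contribute all they have.
Σ min(cᵢ, 8) = 7 + 1 + 8 + 8 + 7 + 8 + 8 + 4 + 1 + 4 + 8 = 64.
Draw number 64 + 1 = 65 must push one box to 9.

65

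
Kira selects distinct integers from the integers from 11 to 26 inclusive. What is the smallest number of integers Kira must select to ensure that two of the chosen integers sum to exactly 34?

11

A set avoiding the sum 34 can contain at most one of each pair {x, 34−x}, plus the 4 elements whose complement lies outside the range or equal to its own complement.
The integers 17, …, 26 (10 of them) are such a set: any two sum to at least 17+18 = 35 > 34.
Any 11th integer completes one of the 6 pairs, so 11 choices force a sum of 34.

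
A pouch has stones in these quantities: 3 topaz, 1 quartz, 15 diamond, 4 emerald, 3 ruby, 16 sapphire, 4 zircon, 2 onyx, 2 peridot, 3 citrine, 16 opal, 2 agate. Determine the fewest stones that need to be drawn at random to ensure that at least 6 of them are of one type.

By the pigeonhole principle, put each drawn stone into a box by type. The largest draw with every box below 6 takes min(count, 5) from each type; types with fewer than 5 contribute all they have.
Σ min(cᵢ, 5) = 3 + 1 + 5 + 4 + 3 + 5 + 4 + 2 + 2 + 3 + 5 + 2 = 39.
Draw number 39 + 1 = 40 must push one box to 6.

40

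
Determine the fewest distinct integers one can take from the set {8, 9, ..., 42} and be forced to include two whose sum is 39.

Two chosen integers sum to 39 exactly when both halves of some pair {x, 39−x} with 8 ≤ x ≤ 39−x ≤ 31 are chosen — 12 such pairs.
The remaining 11 elements (those with no distinct partner in range) can never complete a 39-sum, so the worst case takes all of them and one from each pair: 11 + 12 = 23.
By the pigeonhole principle, the 24th integer has to be the second member of some pair, so 23 + 1 = 24.

24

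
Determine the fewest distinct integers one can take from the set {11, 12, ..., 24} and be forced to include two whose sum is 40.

A set avoiding the sum 40 can contain at most one of each pair {x, 40−x}, plus the 6 elements whose complement lies outside the range or equal to its own complement.
The integers 11, …, 20 (10 of them) are such a set: any two sum to at least 11+12 = 23 and at most 19+20 = 39 < 40.
Any 11th integer completes one of the 4 pairs, so 11 choices force a sum of 40.

11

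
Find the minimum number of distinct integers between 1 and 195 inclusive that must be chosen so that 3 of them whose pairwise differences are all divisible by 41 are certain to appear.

83

Integers whose pairwise differences are multiples of 41 are exactly those sharing a remainder mod 41. By the pigeonhole principle, the 41 residue classes mod 41 are the pigeonholes.
With 82 integers one could put 2 in each residue class and have no class reach 3.
The 83rd integer pushes some class to 3, so 41·2 + 1 = 83.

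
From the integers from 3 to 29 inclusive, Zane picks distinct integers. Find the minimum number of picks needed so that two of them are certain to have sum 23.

19

A set avoiding the sum 23 can contain at most one of each pair {x, 23−x}, plus the 9 elements whose complement lies outside the range.
The integers 12, …, 29 (18 of them) are such a set: any two sum to at least 12+13 = 25 > 23.
By pigeonhole, any 19th integer completes one of the 9 pairs, so 19 choices force a sum of 23.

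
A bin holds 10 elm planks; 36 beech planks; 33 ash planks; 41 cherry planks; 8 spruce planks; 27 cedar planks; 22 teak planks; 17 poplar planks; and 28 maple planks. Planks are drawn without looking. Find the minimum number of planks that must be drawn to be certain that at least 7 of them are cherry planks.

188

In the worst case for collecting cherry planks, every non-cherry plank comes out first.
There are 10 + 36 + 33 + 8 + 27 + 22 + 17 + 28 = 181 non-cherry planks altogether.
After those, each further plank must be cherry, so 181 + 7 = 188 draws guarantee 7 cherry planks.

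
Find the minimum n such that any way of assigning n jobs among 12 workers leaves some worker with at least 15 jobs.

169

With 168 jobs one could put exactly 14 in each of the 12 workers, and no worker would reach 15.
One more job must land in a worker that already has 14, giving it 15.
So 12 × 14 + 1 = 169 jobs are required.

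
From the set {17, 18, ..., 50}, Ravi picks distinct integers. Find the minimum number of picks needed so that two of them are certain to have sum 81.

Group the elements by complementary pair {x, 81−x}: {31,50}, {32,49}, {33,48}, …, giving 10 two-element pairs and 14 integers whose partner 81−x falls outside [17,50].
By the pigeonhole principle, treating each of those 24 groups as a pigeonhole, one can pick one integer per group — 24 integers — with no two summing to 81.
The 25th integer lands in an occupied pair, forcing a sum of 81.

25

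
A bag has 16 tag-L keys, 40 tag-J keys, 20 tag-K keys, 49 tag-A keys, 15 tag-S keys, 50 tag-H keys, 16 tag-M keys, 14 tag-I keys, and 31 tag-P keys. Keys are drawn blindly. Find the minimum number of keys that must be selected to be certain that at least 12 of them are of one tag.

100

Put each drawn key into a box by tag. The largest draw with every box below 12 takes min(count, 11) from each tag.
Σ min(cᵢ, 11) = 11 + 11 + 11 + 11 + 11 + 11 + 11 + 11 + 11 = 99.
Draw number 99 + 1 = 100 must push one box to 12.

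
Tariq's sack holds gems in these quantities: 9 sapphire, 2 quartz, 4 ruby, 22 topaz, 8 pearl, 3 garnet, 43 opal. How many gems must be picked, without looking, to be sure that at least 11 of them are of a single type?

By pigeonhole, put each drawn gem into a box by type. The largest draw with every box below 11 takes min(count, 10) from each type; types with fewer than 10 contribute all they have.
Σ min(cᵢ, 10) = 9 + 2 + 4 + 10 + 8 + 3 + 10 = 46.
Draw number 46 + 1 = 47 must push one box to 11.

47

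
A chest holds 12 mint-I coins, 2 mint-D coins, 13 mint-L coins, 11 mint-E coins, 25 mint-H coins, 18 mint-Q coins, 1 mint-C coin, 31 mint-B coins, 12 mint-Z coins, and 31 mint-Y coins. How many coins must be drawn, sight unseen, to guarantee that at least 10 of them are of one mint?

Pigeonhole: put each drawn coin into a box by mint. The largest draw with every box below 10 takes min(count, 9) from each mint; mints with fewer than 9 contribute all they have.
Σ min(cᵢ, 9) = 9 + 2 + 9 + 9 + 9 + 9 + 1 + 9 + 9 + 9 = 75.
Draw number 75 + 1 = 76 must push one box to 10.

76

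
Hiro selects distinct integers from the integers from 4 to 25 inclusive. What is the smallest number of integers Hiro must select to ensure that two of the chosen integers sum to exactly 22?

16

A set avoiding the sum 22 can contain at most one of each pair {x, 22−x}, plus the 8 elements whose complement lies outside the range or equal to its own complement.
The integers 11, …, 25 (15 of them) are such a set: any two sum to at least 11+12 = 23 > 22.
Pigeonhole: any 16th integer completes one of the 7 pairs, so 16 choices force a sum of 22.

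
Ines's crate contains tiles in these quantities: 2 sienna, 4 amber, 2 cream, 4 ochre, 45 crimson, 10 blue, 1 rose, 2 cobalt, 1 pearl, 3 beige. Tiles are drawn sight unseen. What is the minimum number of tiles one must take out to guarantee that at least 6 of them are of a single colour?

30

An adversary could hand out at most 5 tiles per colour (8 colours run out sooner): 2 + 4 + 2 + 4 + 5 + 5 + 1 + 2 + 1 + 3 = 29 tiles and still no colour has 6.
Pigeonhole: one more tile lands in a colour already at 5, so 30 draws are enough and 29 are not.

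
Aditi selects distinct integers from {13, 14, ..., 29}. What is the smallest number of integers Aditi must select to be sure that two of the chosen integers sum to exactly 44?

11

Two chosen integers sum to 44 exactly when both halves of some pair {x, 44−x} with 15 ≤ x ≤ 44−x ≤ 29 are chosen — 7 such pairs.
The remaining 3 elements (those with no distinct partner in range) can never complete a 44-sum, so the worst case takes all of them and one from each pair: 3 + 7 = 10.
By the pigeonhole principle, the 11th integer has to be the second member of some pair, so 10 + 1 = 11.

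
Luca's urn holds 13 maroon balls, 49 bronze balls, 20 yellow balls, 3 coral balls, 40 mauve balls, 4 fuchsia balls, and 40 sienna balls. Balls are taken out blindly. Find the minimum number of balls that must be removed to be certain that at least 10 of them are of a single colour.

53

The 7 colours are the holes; the balls drawn are the pigeons.
To avoid 10 of any one colour, the worst case takes at most 9 of each colour, or every ball of a colour that has fewer than 9.
That gives 9 + 9 + 9 + 3 + 9 + 4 + 9 = 52 balls with no colour reaching 10.
The next ball forces some colour to 10, so 52 + 1 = 53.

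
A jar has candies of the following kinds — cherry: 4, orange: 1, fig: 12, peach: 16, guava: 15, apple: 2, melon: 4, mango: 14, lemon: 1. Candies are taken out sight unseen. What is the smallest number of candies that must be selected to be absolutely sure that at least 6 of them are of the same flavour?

Pigeonhole: put each drawn candy into a box by flavour. The largest draw with every box below 6 takes min(count, 5) from each flavour; flavours with fewer than 5 contribute all they have.
Σ min(cᵢ, 5) = 4 + 1 + 5 + 5 + 5 + 2 + 4 + 5 + 1 = 32.
Draw number 32 + 1 = 33 must push one box to 6.

33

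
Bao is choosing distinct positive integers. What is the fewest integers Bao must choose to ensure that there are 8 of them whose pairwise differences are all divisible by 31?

Integers whose pairwise differences are multiples of 31 are exactly those sharing a remainder mod 31. By pigeonhole, the 31 residue classes mod 31 are the pigeonholes.
With 217 integers one could put 7 in each residue class and have no class reach 8.
The 218th integer pushes some class to 8, so 31·7 + 1 = 218.

218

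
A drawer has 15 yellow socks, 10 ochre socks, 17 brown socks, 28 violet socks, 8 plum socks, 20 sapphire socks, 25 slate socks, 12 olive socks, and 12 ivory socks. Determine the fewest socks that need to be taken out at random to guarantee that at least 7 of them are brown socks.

In the worst case for collecting brown socks, every non-brown sock comes out first.
There are 15 + 10 + 28 + 8 + 20 + 25 + 12 + 12 = 130 non-brown socks altogether.
After those, each further sock must be brown, so 130 + 7 = 137 draws guarantee 7 brown socks.

137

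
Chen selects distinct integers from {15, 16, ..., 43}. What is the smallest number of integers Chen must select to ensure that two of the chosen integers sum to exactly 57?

16

Two chosen integers sum to 57 exactly when both halves of some pair {x, 57−x} with 15 ≤ x ≤ 57−x ≤ 42 are chosen — 14 such pairs.
The remaining 1 element (those with no distinct partner in range) can never complete a 57-sum, so the worst case takes all of them and one from each pair: 1 + 14 = 15.
The 16th integer has to be the second member of some pair, so 15 + 1 = 16.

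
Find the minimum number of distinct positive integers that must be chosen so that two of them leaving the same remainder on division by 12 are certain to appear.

13

Pigeonhole: the 12 residue classes mod 12 are the pigeonholes.
With 12 integers one could put 1 in each residue class and have no class reach 2.
The 13th integer pushes some class to 2, so 12·1 + 1 = 13.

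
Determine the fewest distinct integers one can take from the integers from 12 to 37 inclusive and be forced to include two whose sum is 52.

16

Group the elements by complementary pair {x, 52−x}: {15,37}, {16,36}, {17,35}, …, giving 11 two-element pairs; the single value 26 (it cannot pair with itself since the integers are distinct); and 3 integers whose partner 52−x falls outside [12,37].
Treating each of those 15 groups as a pigeonhole, one can pick one integer per group — 15 integers — with no two summing to 52.
The 16th integer lands in an occupied pair, forcing a sum of 52.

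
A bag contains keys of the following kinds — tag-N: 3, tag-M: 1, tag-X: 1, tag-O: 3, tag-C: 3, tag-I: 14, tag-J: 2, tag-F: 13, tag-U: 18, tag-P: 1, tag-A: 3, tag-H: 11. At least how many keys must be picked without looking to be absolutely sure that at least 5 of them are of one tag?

34

By pigeonhole, put each drawn key into a box by tag. The largest draw with every box below 5 takes min(count, 4) from each tag; tags with fewer than 4 contribute all they have.
Σ min(cᵢ, 4) = 3 + 1 + 1 + 3 + 3 + 4 + 2 + 4 + 4 + 1 + 3 + 4 = 33.
Draw number 33 + 1 = 34 must push one box to 5.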